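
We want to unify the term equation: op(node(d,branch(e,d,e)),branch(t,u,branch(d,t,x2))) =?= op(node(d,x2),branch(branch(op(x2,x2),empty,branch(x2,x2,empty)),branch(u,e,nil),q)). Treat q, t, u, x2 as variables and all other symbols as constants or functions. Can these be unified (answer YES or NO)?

NO

Decompose op/2: node(d,branch(e,d,e)) =?= node(d,x2),  branch(t,u,branch(d,t,x2)) =?= branch(branch(op(x2,x2),empty,branch(x2,x2,empty)),branch(u,e,nil),q).
Decompose node/2: d =?= d,  branch(e,d,e) =?= x2.
Delete trivial equation d =?= d.
Bind x2 := branch(e,d,e); substituting into the remaining equation gives: branch(t,u,branch(d,t,branch(e,d,e))) =?= branch(branch(op(branch(e,d,e),branch(e,d,e)),empty,branch(branch(e,d,e),branch(e,d,e),empty)),branch(u,e,nil),q).
Decompose branch/3: t =?= branch(op(branch(e,d,e),branch(e,d,e)),empty,branch(branch(e,d,e),branch(e,d,e),empty)),  u =?= branch(u,e,nil),  branch(d,t,branch(e,d,e)) =?= q.
Bind t := branch(op(branch(e,d,e),branch(e,d,e)),empty,branch(branch(e,d,e),branch(e,d,e),empty)); substituting into the one remaining equation that mentions t gives: branch(d,branch(op(branch(e,d,e),branch(e,d,e)),empty,branch(branch(e,d,e),branch(e,d,e),empty)),branch(e,d,e)) =?= q.
Occurs check fails: u occurs in branch(u,e,nil); the equation u =?= branch(u,e,nil) has no finite solution.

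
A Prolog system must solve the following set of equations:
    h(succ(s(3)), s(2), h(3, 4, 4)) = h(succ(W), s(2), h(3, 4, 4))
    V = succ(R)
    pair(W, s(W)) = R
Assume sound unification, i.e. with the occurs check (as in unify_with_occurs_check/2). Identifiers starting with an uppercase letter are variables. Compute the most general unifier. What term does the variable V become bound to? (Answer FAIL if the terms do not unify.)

succ(pair(s(3), s(s(3))))

Decompose h/3: succ(s(3)) = succ(W),  s(2) = s(2),  h(3, 4, 4) = h(3, 4, 4).
Decompose succ/1: s(3) = W.
Bind W := s(3); substituting into the one remaining equation that mentions W gives: pair(s(3), s(s(3))) = R.
Delete trivial equation s(2) = s(2).
Delete trivial equation h(3, 4, 4) = h(3, 4, 4).
Bind V := succ(R); no other remaining equation mentions V.
Bind R := pair(s(3), s(s(3))). Substituting into the earlier binding gives V := succ(pair(s(3), s(s(3)))).
MGU = { W ↦ s(3), V ↦ succ(pair(s(3), s(s(3)))), R ↦ pair(s(3), s(s(3))) }, so V ↦ succ(pair(s(3), s(s(3)))).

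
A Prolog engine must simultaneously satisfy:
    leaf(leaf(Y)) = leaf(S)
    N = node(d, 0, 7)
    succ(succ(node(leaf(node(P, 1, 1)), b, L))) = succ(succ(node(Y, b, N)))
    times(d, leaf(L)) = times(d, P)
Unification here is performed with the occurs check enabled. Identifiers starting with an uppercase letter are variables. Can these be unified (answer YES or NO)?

Decompose leaf/1: leaf(Y) = S.
Bind S := leaf(Y); no other remaining equation mentions S.
Bind N := node(d, 0, 7); substituting into the one remaining equation that mentions N gives: succ(succ(node(leaf(node(P, 1, 1)), b, L))) = succ(succ(node(Y, b, node(d, 0, 7)))).
Decompose succ/1: succ(node(leaf(node(P, 1, 1)), b, L)) = succ(node(Y, b, node(d, 0, 7))).
Decompose succ/1: node(leaf(node(P, 1, 1)), b, L) = node(Y, b, node(d, 0, 7)).
Decompose node/3: leaf(node(P, 1, 1)) = Y,  b = b,  L = node(d, 0, 7).
Bind Y := leaf(node(P, 1, 1)); no other remaining equation mentions Y. Substituting into the earlier binding gives S := leaf(leaf(node(P, 1, 1))).
Delete trivial equation b = b.
Bind L := node(d, 0, 7); substituting into the remaining equation gives: times(d, leaf(node(d, 0, 7))) = times(d, P).
Decompose times/2: d = d,  leaf(node(d, 0, 7)) = P.
Delete trivial equation d = d.
Bind P := leaf(node(d, 0, 7)). Substituting into the earlier bindings gives S := leaf(leaf(node(leaf(node(d, 0, 7)), 1, 1))), Y := leaf(node(leaf(node(d, 0, 7)), 1, 1)).
No equations remain and no clash or occurs-check failure arose, so a unifier exists.

YES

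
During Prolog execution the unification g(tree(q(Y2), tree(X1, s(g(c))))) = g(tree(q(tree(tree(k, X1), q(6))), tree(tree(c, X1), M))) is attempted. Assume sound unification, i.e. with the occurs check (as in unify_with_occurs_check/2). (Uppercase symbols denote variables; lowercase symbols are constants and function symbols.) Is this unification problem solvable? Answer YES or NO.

NO

Decompose g/1: tree(q(Y2), tree(X1, s(g(c)))) = tree(q(tree(tree(k, X1), q(6))), tree(tree(c, X1), M)).
Decompose tree/2: q(Y2) = q(tree(tree(k, X1), q(6))),  tree(X1, s(g(c))) = tree(tree(c, X1), M).
Decompose q/1: Y2 = tree(tree(k, X1), q(6)).
Bind Y2 := tree(tree(k, X1), q(6)); no other remaining equation mentions Y2.
Decompose tree/2: X1 = tree(c, X1),  s(g(c)) = M.
Occurs check fails: X1 occurs in tree(c, X1); the equation X1 = tree(c, X1) has no finite solution.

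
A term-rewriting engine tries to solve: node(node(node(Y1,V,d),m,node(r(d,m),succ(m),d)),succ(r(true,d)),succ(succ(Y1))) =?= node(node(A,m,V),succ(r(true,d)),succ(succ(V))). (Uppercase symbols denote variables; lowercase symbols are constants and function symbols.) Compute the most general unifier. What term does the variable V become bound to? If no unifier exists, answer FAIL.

Decompose node/3: node(node(Y1,V,d),m,node(r(d,m),succ(m),d)) =?= node(A,m,V),  succ(r(true,d)) =?= succ(r(true,d)),  succ(succ(Y1)) =?= succ(succ(V)).
Decompose node/3: node(Y1,V,d) =?= A,  m =?= m,  node(r(d,m),succ(m),d) =?= V.
Bind A := node(Y1,V,d); no other remaining equation mentions A.
Delete trivial equation m =?= m.
Bind V := node(r(d,m),succ(m),d); substituting into the one remaining equation that mentions V gives: succ(succ(Y1)) =?= succ(succ(node(r(d,m),succ(m),d))). Substituting into the earlier binding gives A := node(Y1,node(r(d,m),succ(m),d),d).
Delete trivial equation succ(r(true,d)) =?= succ(r(true,d)).
Decompose succ/1: succ(Y1) =?= succ(node(r(d,m),succ(m),d)).
Decompose succ/1: Y1 =?= node(r(d,m),succ(m),d).
Bind Y1 := node(r(d,m),succ(m),d). Substituting into the earlier binding gives A := node(node(r(d,m),succ(m),d),node(r(d,m),succ(m),d),d).
MGU = { A ↦ node(node(r(d,m),succ(m),d),node(r(d,m),succ(m),d),d), V ↦ node(r(d,m),succ(m),d), Y1 ↦ node(r(d,m),succ(m),d) }, so V ↦ node(r(d,m),succ(m),d).

node(r(d,m),succ(m),d)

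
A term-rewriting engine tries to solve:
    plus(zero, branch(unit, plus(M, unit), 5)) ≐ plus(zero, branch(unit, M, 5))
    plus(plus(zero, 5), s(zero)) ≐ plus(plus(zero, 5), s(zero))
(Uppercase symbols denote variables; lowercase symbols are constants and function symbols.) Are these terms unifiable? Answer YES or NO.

Decompose plus/2: zero ≐ zero,  branch(unit, plus(M, unit), 5) ≐ branch(unit, M, 5).
Delete trivial equation zero ≐ zero.
Decompose branch/3: unit ≐ unit,  plus(M, unit) ≐ M,  5 ≐ 5.
Delete trivial equation unit ≐ unit.
Occurs check fails: M occurs in plus(M, unit); the equation M ≐ plus(M, unit) has no finite solution.

NO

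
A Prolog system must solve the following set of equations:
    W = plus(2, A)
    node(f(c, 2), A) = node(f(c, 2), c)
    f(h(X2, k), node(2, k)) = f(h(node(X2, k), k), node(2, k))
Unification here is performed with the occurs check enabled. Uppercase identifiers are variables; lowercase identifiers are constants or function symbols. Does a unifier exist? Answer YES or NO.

Bind W := plus(2, A); no other remaining equation mentions W.
Decompose node/2: f(c, 2) = f(c, 2),  A = c.
Delete trivial equation f(c, 2) = f(c, 2).
Bind A := c; no other remaining equation mentions A. Substituting into the earlier binding gives W := plus(2, c).
Decompose f/2: h(X2, k) = h(node(X2, k), k),  node(2, k) = node(2, k).
Decompose h/2: X2 = node(X2, k),  k = k.
Occurs check fails: X2 occurs in node(X2, k); the equation X2 = node(X2, k) has no finite solution.

NO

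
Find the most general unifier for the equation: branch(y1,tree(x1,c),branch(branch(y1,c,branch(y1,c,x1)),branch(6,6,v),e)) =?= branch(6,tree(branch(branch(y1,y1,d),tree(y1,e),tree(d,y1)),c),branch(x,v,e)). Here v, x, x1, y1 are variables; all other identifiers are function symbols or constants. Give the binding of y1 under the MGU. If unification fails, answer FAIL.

Decompose branch/3: y1 =?= 6,  tree(x1,c) =?= tree(branch(branch(y1,y1,d),tree(y1,e),tree(d,y1)),c),  branch(branch(y1,c,branch(y1,c,x1)),branch(6,6,v),e) =?= branch(x,v,e).
Bind y1 := 6; substituting into the remaining equations gives: tree(x1,c) =?= tree(branch(branch(6,6,d),tree(6,e),tree(d,6)),c),  branch(branch(6,c,branch(6,c,x1)),branch(6,6,v),e) =?= branch(x,v,e).
Decompose tree/2: x1 =?= branch(branch(6,6,d),tree(6,e),tree(d,6)),  c =?= c.
Bind x1 := branch(branch(6,6,d),tree(6,e),tree(d,6)); substituting into the one remaining equation that mentions x1 gives: branch(branch(6,c,branch(6,c,branch(branch(6,6,d),tree(6,e),tree(d,6)))),branch(6,6,v),e) =?= branch(x,v,e).
Delete trivial equation c =?= c.
Decompose branch/3: branch(6,c,branch(6,c,branch(branch(6,6,d),tree(6,e),tree(d,6)))) =?= x,  branch(6,6,v) =?= v,  e =?= e.
Bind x := branch(6,c,branch(6,c,branch(branch(6,6,d),tree(6,e),tree(d,6)))); no other remaining equation mentions x.
Occurs check fails: v occurs in branch(6,6,v); the equation v =?= branch(6,6,v) has no finite solution.

FAIL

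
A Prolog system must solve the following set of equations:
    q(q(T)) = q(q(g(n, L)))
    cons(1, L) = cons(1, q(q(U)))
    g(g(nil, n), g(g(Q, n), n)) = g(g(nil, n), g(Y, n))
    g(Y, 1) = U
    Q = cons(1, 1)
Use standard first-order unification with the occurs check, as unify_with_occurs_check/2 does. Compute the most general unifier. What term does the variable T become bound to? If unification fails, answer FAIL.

Decompose q/1: q(T) = q(g(n, L)).
Decompose q/1: T = g(n, L).
Bind T := g(n, L); no other remaining equation mentions T.
Decompose cons/2: 1 = 1,  L = q(q(U)).
Delete trivial equation 1 = 1.
Bind L := q(q(U)); no other remaining equation mentions L. Substituting into the earlier binding gives T := g(n, q(q(U))).
Decompose g/2: g(nil, n) = g(nil, n),  g(g(Q, n), n) = g(Y, n).
Delete trivial equation g(nil, n) = g(nil, n).
Decompose g/2: g(Q, n) = Y,  n = n.
Bind Y := g(Q, n); substituting into the one remaining equation that mentions Y gives: g(g(Q, n), 1) = U.
Delete trivial equation n = n.
Bind U := g(g(Q, n), 1); no other remaining equation mentions U. Substituting into the earlier bindings gives T := g(n, q(q(g(g(Q, n), 1)))), L := q(q(g(g(Q, n), 1))).
Bind Q := cons(1, 1). Substituting into the earlier bindings gives T := g(n, q(q(g(g(cons(1, 1), n), 1)))), L := q(q(g(g(cons(1, 1), n), 1))), Y := g(cons(1, 1), n), U := g(g(cons(1, 1), n), 1).
MGU = { T -> g(n, q(q(g(g(cons(1, 1), n), 1)))), L -> q(q(g(g(cons(1, 1), n), 1))), Y -> g(cons(1, 1), n), U -> g(g(cons(1, 1), n), 1), Q -> cons(1, 1) }, so T -> g(n, q(q(g(g(cons(1, 1), n), 1)))).

g(n, q(q(g(g(cons(1, 1), n), 1))))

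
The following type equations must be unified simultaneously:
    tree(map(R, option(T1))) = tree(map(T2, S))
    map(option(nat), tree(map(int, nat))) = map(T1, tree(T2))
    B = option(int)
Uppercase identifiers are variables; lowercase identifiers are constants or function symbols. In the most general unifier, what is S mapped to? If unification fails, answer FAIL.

Decompose tree/1: map(R, option(T1)) = map(T2, S).
Decompose map/2: R = T2,  option(T1) = S.
Bind R := T2; no other remaining equation mentions R.
Bind S := option(T1); no other remaining equation mentions S.
Decompose map/2: option(nat) = T1,  tree(map(int, nat)) = tree(T2).
Bind T1 := option(nat); no other remaining equation mentions T1. Substituting into the earlier binding gives S := option(option(nat)).
Decompose tree/1: map(int, nat) = T2.
Bind T2 := map(int, nat); no other remaining equation mentions T2. Substituting into the earlier binding gives R := map(int, nat).
Bind B := option(int).
MGU = { R := map(int, nat), S := option(option(nat)), T1 := option(nat), T2 := map(int, nat), B := option(int) }, so S := option(option(nat)).

option(option(nat))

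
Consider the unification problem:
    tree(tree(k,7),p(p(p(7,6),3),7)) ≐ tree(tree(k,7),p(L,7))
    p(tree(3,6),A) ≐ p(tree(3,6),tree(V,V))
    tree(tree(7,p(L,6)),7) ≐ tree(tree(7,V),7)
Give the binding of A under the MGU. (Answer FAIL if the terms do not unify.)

tree(p(p(p(7,6),3),6),p(p(p(7,6),3),6))

Decompose tree/2: tree(k,7) ≐ tree(k,7),  p(p(p(7,6),3),7) ≐ p(L,7).
Delete trivial equation tree(k,7) ≐ tree(k,7).
Decompose p/2: p(p(7,6),3) ≐ L,  7 ≐ 7.
Bind L := p(p(7,6),3); substituting into the one remaining equation that mentions L gives: tree(tree(7,p(p(p(7,6),3),6)),7) ≐ tree(tree(7,V),7).
Delete trivial equation 7 ≐ 7.
Decompose p/2: tree(3,6) ≐ tree(3,6),  A ≐ tree(V,V).
Delete trivial equation tree(3,6) ≐ tree(3,6).
Bind A := tree(V,V); no other remaining equation mentions A.
Decompose tree/2: tree(7,p(p(p(7,6),3),6)) ≐ tree(7,V),  7 ≐ 7.
Decompose tree/2: 7 ≐ 7,  p(p(p(7,6),3),6) ≐ V.
Delete trivial equation 7 ≐ 7.
Bind V := p(p(p(7,6),3),6); no other remaining equation mentions V. Substituting into the earlier binding gives A := tree(p(p(p(7,6),3),6),p(p(p(7,6),3),6)).
Delete trivial equation 7 ≐ 7.
MGU = { L ↦ p(p(7,6),3), A ↦ tree(p(p(p(7,6),3),6),p(p(p(7,6),3),6)), V ↦ p(p(p(7,6),3),6) }, so A ↦ tree(p(p(p(7,6),3),6),p(p(p(7,6),3),6)).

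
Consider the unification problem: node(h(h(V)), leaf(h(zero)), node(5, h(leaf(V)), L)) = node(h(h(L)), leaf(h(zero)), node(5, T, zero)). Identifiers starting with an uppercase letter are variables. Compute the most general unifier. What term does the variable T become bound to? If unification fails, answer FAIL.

h(leaf(zero))

Decompose node/3: h(h(V)) = h(h(L)),  leaf(h(zero)) = leaf(h(zero)),  node(5, h(leaf(V)), L) = node(5, T, zero).
Decompose h/1: h(V) = h(L).
Decompose h/1: V = L.
Bind V := L; substituting into the one remaining equation that mentions V gives: node(5, h(leaf(L)), L) = node(5, T, zero).
Delete trivial equation leaf(h(zero)) = leaf(h(zero)).
Decompose node/3: 5 = 5,  h(leaf(L)) = T,  L = zero.
Delete trivial equation 5 = 5.
Bind T := h(leaf(L)); no other remaining equation mentions T.
Bind L := zero. Substituting into the earlier bindings gives V := zero, T := h(leaf(zero)).
MGU = { V -> zero, T -> h(leaf(zero)), L -> zero }, so T -> h(leaf(zero)).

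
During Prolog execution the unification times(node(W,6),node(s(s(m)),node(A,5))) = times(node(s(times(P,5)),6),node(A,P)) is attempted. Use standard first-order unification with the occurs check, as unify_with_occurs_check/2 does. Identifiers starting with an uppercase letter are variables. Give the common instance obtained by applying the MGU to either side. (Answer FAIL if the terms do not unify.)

Decompose times/2: node(W,6) = node(s(times(P,5)),6),  node(s(s(m)),node(A,5)) = node(A,P).
Decompose node/2: W = s(times(P,5)),  6 = 6.
Bind W := s(times(P,5)); no other remaining equation mentions W.
Delete trivial equation 6 = 6.
Decompose node/2: s(s(m)) = A,  node(A,5) = P.
Bind A := s(s(m)); substituting into the remaining equation gives: node(s(s(m)),5) = P.
Bind P := node(s(s(m)),5). Substituting into the earlier binding gives W := s(times(node(s(s(m)),5),5)).
Applying the MGU to either side gives times(node(s(times(node(s(s(m)),5),5)),6),node(s(s(m)),node(s(s(m)),5))).

times(node(s(times(node(s(s(m)),5),5)),6),node(s(s(m)),node(s(s(m)),5)))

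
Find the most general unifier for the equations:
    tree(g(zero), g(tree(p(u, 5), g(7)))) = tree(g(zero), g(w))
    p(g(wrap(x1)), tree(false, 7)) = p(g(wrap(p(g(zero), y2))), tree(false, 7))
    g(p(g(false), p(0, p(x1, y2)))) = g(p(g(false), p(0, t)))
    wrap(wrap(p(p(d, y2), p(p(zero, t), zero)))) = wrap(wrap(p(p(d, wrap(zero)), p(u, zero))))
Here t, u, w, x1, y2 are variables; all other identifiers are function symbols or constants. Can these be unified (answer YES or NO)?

Decompose tree/2: g(zero) = g(zero),  g(tree(p(u, 5), g(7))) = g(w).
Delete trivial equation g(zero) = g(zero).
Decompose g/1: tree(p(u, 5), g(7)) = w.
Bind w := tree(p(u, 5), g(7)); no other remaining equation mentions w.
Decompose p/2: g(wrap(x1)) = g(wrap(p(g(zero), y2))),  tree(false, 7) = tree(false, 7).
Decompose g/1: wrap(x1) = wrap(p(g(zero), y2)).
Decompose wrap/1: x1 = p(g(zero), y2).
Bind x1 := p(g(zero), y2); substituting into the one remaining equation that mentions x1 gives: g(p(g(false), p(0, p(p(g(zero), y2), y2)))) = g(p(g(false), p(0, t))).
Delete trivial equation tree(false, 7) = tree(false, 7).
Decompose g/1: p(g(false), p(0, p(p(g(zero), y2), y2))) = p(g(false), p(0, t)).
Decompose p/2: g(false) = g(false),  p(0, p(p(g(zero), y2), y2)) = p(0, t).
Delete trivial equation g(false) = g(false).
Decompose p/2: 0 = 0,  p(p(g(zero), y2), y2) = t.
Delete trivial equation 0 = 0.
Bind t := p(p(g(zero), y2), y2); substituting into the remaining equation gives: wrap(wrap(p(p(d, y2), p(p(zero, p(p(g(zero), y2), y2)), zero)))) = wrap(wrap(p(p(d, wrap(zero)), p(u, zero)))).
Decompose wrap/1: wrap(p(p(d, y2), p(p(zero, p(p(g(zero), y2), y2)), zero))) = wrap(p(p(d, wrap(zero)), p(u, zero))).
Decompose wrap/1: p(p(d, y2), p(p(zero, p(p(g(zero), y2), y2)), zero)) = p(p(d, wrap(zero)), p(u, zero)).
Decompose p/2: p(d, y2) = p(d, wrap(zero)),  p(p(zero, p(p(g(zero), y2), y2)), zero) = p(u, zero).
Decompose p/2: d = d,  y2 = wrap(zero).
Delete trivial equation d = d.
Bind y2 := wrap(zero); substituting into the remaining equation gives: p(p(zero, p(p(g(zero), wrap(zero)), wrap(zero))), zero) = p(u, zero). Substituting into the earlier bindings gives x1 := p(g(zero), wrap(zero)), t := p(p(g(zero), wrap(zero)), wrap(zero)).
Decompose p/2: p(zero, p(p(g(zero), wrap(zero)), wrap(zero))) = u,  zero = zero.
Bind u := p(zero, p(p(g(zero), wrap(zero)), wrap(zero))); no other remaining equation mentions u. Substituting into the earlier binding gives w := tree(p(p(zero, p(p(g(zero), wrap(zero)), wrap(zero))), 5), g(7)).
Delete trivial equation zero = zero.
No equations remain and no clash or occurs-check failure arose, so a unifier exists.

YES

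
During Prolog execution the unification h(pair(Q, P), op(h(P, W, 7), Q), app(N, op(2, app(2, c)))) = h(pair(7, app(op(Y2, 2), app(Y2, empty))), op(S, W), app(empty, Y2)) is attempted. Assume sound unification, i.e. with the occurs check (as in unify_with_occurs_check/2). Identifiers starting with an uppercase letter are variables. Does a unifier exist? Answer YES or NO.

Decompose h/3: pair(Q, P) = pair(7, app(op(Y2, 2), app(Y2, empty))),  op(h(P, W, 7), Q) = op(S, W),  app(N, op(2, app(2, c))) = app(empty, Y2).
Decompose pair/2: Q = 7,  P = app(op(Y2, 2), app(Y2, empty)).
Bind Q := 7; substituting into the one remaining equation that mentions Q gives: op(h(P, W, 7), 7) = op(S, W).
Bind P := app(op(Y2, 2), app(Y2, empty)); substituting into the one remaining equation that mentions P gives: op(h(app(op(Y2, 2), app(Y2, empty)), W, 7), 7) = op(S, W).
Decompose op/2: h(app(op(Y2, 2), app(Y2, empty)), W, 7) = S,  7 = W.
Bind S := h(app(op(Y2, 2), app(Y2, empty)), W, 7); no other remaining equation mentions S.
Bind W := 7; no other remaining equation mentions W. Substituting into the earlier binding gives S := h(app(op(Y2, 2), app(Y2, empty)), 7, 7).
Decompose app/2: N = empty,  op(2, app(2, c)) = Y2.
Bind N := empty; no other remaining equation mentions N.
Bind Y2 := op(2, app(2, c)). Substituting into the earlier bindings gives P := app(op(op(2, app(2, c)), 2), app(op(2, app(2, c)), empty)), S := h(app(op(op(2, app(2, c)), 2), app(op(2, app(2, c)), empty)), 7, 7).
No equations remain and no clash or occurs-check failure arose, so a unifier exists.

YES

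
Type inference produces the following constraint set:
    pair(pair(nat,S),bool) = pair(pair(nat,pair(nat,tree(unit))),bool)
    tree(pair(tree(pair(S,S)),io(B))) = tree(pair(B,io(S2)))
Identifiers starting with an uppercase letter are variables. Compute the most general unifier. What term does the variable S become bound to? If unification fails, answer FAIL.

pair(nat,tree(unit))

Decompose pair/2: pair(nat,S) = pair(nat,pair(nat,tree(unit))),  bool = bool.
Decompose pair/2: nat = nat,  S = pair(nat,tree(unit)).
Delete trivial equation nat = nat.
Bind S := pair(nat,tree(unit)); substituting into the one remaining equation that mentions S gives: tree(pair(tree(pair(pair(nat,tree(unit)),pair(nat,tree(unit)))),io(B))) = tree(pair(B,io(S2))).
Delete trivial equation bool = bool.
Decompose tree/1: pair(tree(pair(pair(nat,tree(unit)),pair(nat,tree(unit)))),io(B)) = pair(B,io(S2)).
Decompose pair/2: tree(pair(pair(nat,tree(unit)),pair(nat,tree(unit)))) = B,  io(B) = io(S2).
Bind B := tree(pair(pair(nat,tree(unit)),pair(nat,tree(unit)))); substituting into the remaining equation gives: io(tree(pair(pair(nat,tree(unit)),pair(nat,tree(unit))))) = io(S2).
Decompose io/1: tree(pair(pair(nat,tree(unit)),pair(nat,tree(unit)))) = S2.
Bind S2 := tree(pair(pair(nat,tree(unit)),pair(nat,tree(unit)))).
MGU = { S ↦ pair(nat,tree(unit)), B ↦ tree(pair(pair(nat,tree(unit)),pair(nat,tree(unit)))), S2 ↦ tree(pair(pair(nat,tree(unit)),pair(nat,tree(unit)))) }, so S ↦ pair(nat,tree(unit)).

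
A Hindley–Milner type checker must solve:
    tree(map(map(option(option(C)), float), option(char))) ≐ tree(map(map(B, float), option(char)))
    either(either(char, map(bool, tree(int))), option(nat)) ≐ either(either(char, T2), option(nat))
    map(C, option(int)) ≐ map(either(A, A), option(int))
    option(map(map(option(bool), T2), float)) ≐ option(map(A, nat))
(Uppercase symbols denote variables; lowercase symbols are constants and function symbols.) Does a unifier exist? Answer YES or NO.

Decompose tree/1: map(map(option(option(C)), float), option(char)) ≐ map(map(B, float), option(char)).
Decompose map/2: map(option(option(C)), float) ≐ map(B, float),  option(char) ≐ option(char).
Decompose map/2: option(option(C)) ≐ B,  float ≐ float.
Bind B := option(option(C)); no other remaining equation mentions B.
Delete trivial equation float ≐ float.
Delete trivial equation option(char) ≐ option(char).
Decompose either/2: either(char, map(bool, tree(int))) ≐ either(char, T2),  option(nat) ≐ option(nat).
Decompose either/2: char ≐ char,  map(bool, tree(int)) ≐ T2.
Delete trivial equation char ≐ char.
Bind T2 := map(bool, tree(int)); substituting into the one remaining equation that mentions T2 gives: option(map(map(option(bool), map(bool, tree(int))), float)) ≐ option(map(A, nat)).
Delete trivial equation option(nat) ≐ option(nat).
Decompose map/2: C ≐ either(A, A),  option(int) ≐ option(int).
Bind C := either(A, A); no other remaining equation mentions C. Substituting into the earlier binding gives B := option(option(either(A, A))).
Delete trivial equation option(int) ≐ option(int).
Decompose option/1: map(map(option(bool), map(bool, tree(int))), float) ≐ map(A, nat).
Decompose map/2: map(option(bool), map(bool, tree(int))) ≐ A,  float ≐ nat.
Bind A := map(option(bool), map(bool, tree(int))); no other remaining equation mentions A. Substituting into the earlier bindings gives B := option(option(either(map(option(bool), map(bool, tree(int))), map(option(bool), map(bool, tree(int)))))), C := either(map(option(bool), map(bool, tree(int))), map(option(bool), map(bool, tree(int)))).
Clash: constants float and nat differ; no unifier exists.

NO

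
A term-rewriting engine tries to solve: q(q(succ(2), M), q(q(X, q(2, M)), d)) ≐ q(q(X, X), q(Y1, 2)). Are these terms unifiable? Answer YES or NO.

NO

Decompose q/2: q(succ(2), M) ≐ q(X, X),  q(q(X, q(2, M)), d) ≐ q(Y1, 2).
Decompose q/2: succ(2) ≐ X,  M ≐ X.
Bind X := succ(2); substituting into the remaining equations gives: M ≐ succ(2),  q(q(succ(2), q(2, M)), d) ≐ q(Y1, 2).
Bind M := succ(2); substituting into the remaining equation gives: q(q(succ(2), q(2, succ(2))), d) ≐ q(Y1, 2).
Decompose q/2: q(succ(2), q(2, succ(2))) ≐ Y1,  d ≐ 2.
Bind Y1 := q(succ(2), q(2, succ(2))); no other remaining equation mentions Y1.
Clash: constants d and 2 differ; no unifier exists.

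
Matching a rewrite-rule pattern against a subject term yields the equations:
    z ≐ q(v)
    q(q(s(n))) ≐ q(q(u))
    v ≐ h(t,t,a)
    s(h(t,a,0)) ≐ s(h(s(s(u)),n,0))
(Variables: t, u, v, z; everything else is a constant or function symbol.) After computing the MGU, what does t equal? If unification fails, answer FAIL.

Bind z := q(v); no other remaining equation mentions z.
Decompose q/1: q(s(n)) ≐ q(u).
Decompose q/1: s(n) ≐ u.
Bind u := s(n); substituting into the one remaining equation that mentions u gives: s(h(t,a,0)) ≐ s(h(s(s(s(n))),n,0)).
Bind v := h(t,t,a); no other remaining equation mentions v. Substituting into the earlier binding gives z := q(h(t,t,a)).
Decompose s/1: h(t,a,0) ≐ h(s(s(s(n))),n,0).
Decompose h/3: t ≐ s(s(s(n))),  a ≐ n,  0 ≐ 0.
Bind t := s(s(s(n))); no other remaining equation mentions t. Substituting into the earlier bindings gives z := q(h(s(s(s(n))),s(s(s(n))),a)), v := h(s(s(s(n))),s(s(s(n))),a).
Clash: constants a and n differ; no unifier exists.

FAIL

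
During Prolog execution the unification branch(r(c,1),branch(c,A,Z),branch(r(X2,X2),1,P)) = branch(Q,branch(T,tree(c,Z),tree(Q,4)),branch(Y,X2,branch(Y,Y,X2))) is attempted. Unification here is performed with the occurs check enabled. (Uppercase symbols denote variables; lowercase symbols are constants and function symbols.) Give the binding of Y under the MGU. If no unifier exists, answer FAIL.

Decompose branch/3: r(c,1) = Q,  branch(c,A,Z) = branch(T,tree(c,Z),tree(Q,4)),  branch(r(X2,X2),1,P) = branch(Y,X2,branch(Y,Y,X2)).
Bind Q := r(c,1); substituting into the one remaining equation that mentions Q gives: branch(c,A,Z) = branch(T,tree(c,Z),tree(r(c,1),4)).
Decompose branch/3: c = T,  A = tree(c,Z),  Z = tree(r(c,1),4).
Bind T := c; no other remaining equation mentions T.
Bind A := tree(c,Z); no other remaining equation mentions A.
Bind Z := tree(r(c,1),4); no other remaining equation mentions Z. Substituting into the earlier binding gives A := tree(c,tree(r(c,1),4)).
Decompose branch/3: r(X2,X2) = Y,  1 = X2,  P = branch(Y,Y,X2).
Bind Y := r(X2,X2); substituting into the one remaining equation that mentions Y gives: P = branch(r(X2,X2),r(X2,X2),X2).
Bind X2 := 1; substituting into the remaining equation gives: P = branch(r(1,1),r(1,1),1). Substituting into the earlier binding gives Y := r(1,1).
Bind P := branch(r(1,1),r(1,1),1).
MGU = { Q -> r(c,1), T -> c, A -> tree(c,tree(r(c,1),4)), Z -> tree(r(c,1),4), Y -> r(1,1), X2 -> 1, P -> branch(r(1,1),r(1,1),1) }, so Y -> r(1,1).

r(1,1)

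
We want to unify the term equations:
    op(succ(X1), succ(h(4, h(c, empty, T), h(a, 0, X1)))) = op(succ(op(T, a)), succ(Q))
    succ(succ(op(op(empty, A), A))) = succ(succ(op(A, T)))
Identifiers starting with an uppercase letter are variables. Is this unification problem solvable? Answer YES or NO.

NO

Decompose op/2: succ(X1) = succ(op(T, a)),  succ(h(4, h(c, empty, T), h(a, 0, X1))) = succ(Q).
Decompose succ/1: X1 = op(T, a).
Bind X1 := op(T, a); substituting into the one remaining equation that mentions X1 gives: succ(h(4, h(c, empty, T), h(a, 0, op(T, a)))) = succ(Q).
Decompose succ/1: h(4, h(c, empty, T), h(a, 0, op(T, a))) = Q.
Bind Q := h(4, h(c, empty, T), h(a, 0, op(T, a))); no other remaining equation mentions Q.
Decompose succ/1: succ(op(op(empty, A), A)) = succ(op(A, T)).
Decompose succ/1: op(op(empty, A), A) = op(A, T).
Decompose op/2: op(empty, A) = A,  A = T.
Occurs check fails: A occurs in op(empty, A); the equation A = op(empty, A) has no finite solution.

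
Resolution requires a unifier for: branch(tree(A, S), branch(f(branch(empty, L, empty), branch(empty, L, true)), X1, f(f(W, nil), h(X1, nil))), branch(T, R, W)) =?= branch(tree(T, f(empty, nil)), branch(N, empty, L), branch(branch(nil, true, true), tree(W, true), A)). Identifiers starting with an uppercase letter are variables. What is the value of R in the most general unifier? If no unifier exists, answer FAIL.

tree(branch(nil, true, true), true)

Decompose branch/3: tree(A, S) =?= tree(T, f(empty, nil)),  branch(f(branch(empty, L, empty), branch(empty, L, true)), X1, f(f(W, nil), h(X1, nil))) =?= branch(N, empty, L),  branch(T, R, W) =?= branch(branch(nil, true, true), tree(W, true), A).
Decompose tree/2: A =?= T,  S =?= f(empty, nil).
Bind A := T; substituting into the one remaining equation that mentions A gives: branch(T, R, W) =?= branch(branch(nil, true, true), tree(W, true), T).
Bind S := f(empty, nil); no other remaining equation mentions S.
Decompose branch/3: f(branch(empty, L, empty), branch(empty, L, true)) =?= N,  X1 =?= empty,  f(f(W, nil), h(X1, nil)) =?= L.
Bind N := f(branch(empty, L, empty), branch(empty, L, true)); no other remaining equation mentions N.
Bind X1 := empty; substituting into the one remaining equation that mentions X1 gives: f(f(W, nil), h(empty, nil)) =?= L.
Bind L := f(f(W, nil), h(empty, nil)); no other remaining equation mentions L. Substituting into the earlier binding gives N := f(branch(empty, f(f(W, nil), h(empty, nil)), empty), branch(empty, f(f(W, nil), h(empty, nil)), true)).
Decompose branch/3: T =?= branch(nil, true, true),  R =?= tree(W, true),  W =?= T.
Bind T := branch(nil, true, true); substituting into the one remaining equation that mentions T gives: W =?= branch(nil, true, true). Substituting into the earlier binding gives A := branch(nil, true, true).
Bind R := tree(W, true); no other remaining equation mentions R.
Bind W := branch(nil, true, true). Substituting into the earlier bindings gives N := f(branch(empty, f(f(branch(nil, true, true), nil), h(empty, nil)), empty), branch(empty, f(f(branch(nil, true, true), nil), h(empty, nil)), true)), L := f(f(branch(nil, true, true), nil), h(empty, nil)), R := tree(branch(nil, true, true), true).
MGU = { A ↦ branch(nil, true, true), S ↦ f(empty, nil), N ↦ f(branch(empty, f(f(branch(nil, true, true), nil), h(empty, nil)), empty), branch(empty, f(f(branch(nil, true, true), nil), h(empty, nil)), true)), X1 ↦ empty, L ↦ f(f(branch(nil, true, true), nil), h(empty, nil)), T ↦ branch(nil, true, true), R ↦ tree(branch(nil, true, true), true), W ↦ branch(nil, true, true) }, so R ↦ tree(branch(nil, true, true), true).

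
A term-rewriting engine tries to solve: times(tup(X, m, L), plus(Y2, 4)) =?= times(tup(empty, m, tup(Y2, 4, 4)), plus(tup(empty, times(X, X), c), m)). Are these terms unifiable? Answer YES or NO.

NO

Decompose times/2: tup(X, m, L) =?= tup(empty, m, tup(Y2, 4, 4)),  plus(Y2, 4) =?= plus(tup(empty, times(X, X), c), m).
Decompose tup/3: X =?= empty,  m =?= m,  L =?= tup(Y2, 4, 4).
Bind X := empty; substituting into the one remaining equation that mentions X gives: plus(Y2, 4) =?= plus(tup(empty, times(empty, empty), c), m).
Delete trivial equation m =?= m.
Bind L := tup(Y2, 4, 4); no other remaining equation mentions L.
Decompose plus/2: Y2 =?= tup(empty, times(empty, empty), c),  4 =?= m.
Bind Y2 := tup(empty, times(empty, empty), c); no other remaining equation mentions Y2. Substituting into the earlier binding gives L := tup(tup(empty, times(empty, empty), c), 4, 4).
Clash: constants 4 and m differ; no unifier exists.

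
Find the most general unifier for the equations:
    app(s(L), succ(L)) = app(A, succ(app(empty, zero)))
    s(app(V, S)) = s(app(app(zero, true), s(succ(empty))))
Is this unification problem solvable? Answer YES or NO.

Decompose app/2: s(L) = A,  succ(L) = succ(app(empty, zero)).
Bind A := s(L); no other remaining equation mentions A.
Decompose succ/1: L = app(empty, zero).
Bind L := app(empty, zero); no other remaining equation mentions L. Substituting into the earlier binding gives A := s(app(empty, zero)).
Decompose s/1: app(V, S) = app(app(zero, true), s(succ(empty))).
Decompose app/2: V = app(zero, true),  S = s(succ(empty)).
Bind V := app(zero, true); no other remaining equation mentions V.
Bind S := s(succ(empty)).
No equations remain and no clash or occurs-check failure arose, so a unifier exists.

YES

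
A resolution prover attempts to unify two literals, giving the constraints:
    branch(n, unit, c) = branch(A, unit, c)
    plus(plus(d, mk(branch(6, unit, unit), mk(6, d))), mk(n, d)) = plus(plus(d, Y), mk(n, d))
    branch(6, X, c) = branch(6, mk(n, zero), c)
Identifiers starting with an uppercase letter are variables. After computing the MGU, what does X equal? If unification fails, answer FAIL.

Decompose branch/3: n = A,  unit = unit,  c = c.
Bind A := n; no other remaining equation mentions A.
Delete trivial equation unit = unit.
Delete trivial equation c = c.
Decompose plus/2: plus(d, mk(branch(6, unit, unit), mk(6, d))) = plus(d, Y),  mk(n, d) = mk(n, d).
Decompose plus/2: d = d,  mk(branch(6, unit, unit), mk(6, d)) = Y.
Delete trivial equation d = d.
Bind Y := mk(branch(6, unit, unit), mk(6, d)); no other remaining equation mentions Y.
Delete trivial equation mk(n, d) = mk(n, d).
Decompose branch/3: 6 = 6,  X = mk(n, zero),  c = c.
Delete trivial equation 6 = 6.
Bind X := mk(n, zero); no other remaining equation mentions X.
Delete trivial equation c = c.
MGU = { A := n, Y := mk(branch(6, unit, unit), mk(6, d)), X := mk(n, zero) }, so X := mk(n, zero).

mk(n, zero)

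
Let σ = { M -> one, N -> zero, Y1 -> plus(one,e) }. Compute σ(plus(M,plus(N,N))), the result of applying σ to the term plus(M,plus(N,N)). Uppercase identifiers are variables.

plus(one,plus(zero,zero))

Replace each occurrence of M with one.
Replace each occurrence of N with zero.
Result: plus(one,plus(zero,zero)).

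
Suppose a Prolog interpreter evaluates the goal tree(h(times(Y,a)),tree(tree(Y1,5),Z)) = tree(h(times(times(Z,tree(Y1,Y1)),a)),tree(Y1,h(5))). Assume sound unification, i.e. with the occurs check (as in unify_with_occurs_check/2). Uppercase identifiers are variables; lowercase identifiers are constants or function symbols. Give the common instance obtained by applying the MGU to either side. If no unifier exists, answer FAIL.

Decompose tree/2: h(times(Y,a)) = h(times(times(Z,tree(Y1,Y1)),a)),  tree(tree(Y1,5),Z) = tree(Y1,h(5)).
Decompose h/1: times(Y,a) = times(times(Z,tree(Y1,Y1)),a).
Decompose times/2: Y = times(Z,tree(Y1,Y1)),  a = a.
Bind Y := times(Z,tree(Y1,Y1)); no other remaining equation mentions Y.
Delete trivial equation a = a.
Decompose tree/2: tree(Y1,5) = Y1,  Z = h(5).
Occurs check fails: Y1 occurs in tree(Y1,5); the equation Y1 = tree(Y1,5) has no finite solution.

FAIL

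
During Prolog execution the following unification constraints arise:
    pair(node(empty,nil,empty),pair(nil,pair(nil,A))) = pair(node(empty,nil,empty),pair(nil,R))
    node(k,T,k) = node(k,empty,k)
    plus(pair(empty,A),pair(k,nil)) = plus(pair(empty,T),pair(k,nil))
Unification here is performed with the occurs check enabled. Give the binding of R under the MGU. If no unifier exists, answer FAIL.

pair(nil,empty)

Decompose pair/2: node(empty,nil,empty) = node(empty,nil,empty),  pair(nil,pair(nil,A)) = pair(nil,R).
Delete trivial equation node(empty,nil,empty) = node(empty,nil,empty).
Decompose pair/2: nil = nil,  pair(nil,A) = R.
Delete trivial equation nil = nil.
Bind R := pair(nil,A); no other remaining equation mentions R.
Decompose node/3: k = k,  T = empty,  k = k.
Delete trivial equation k = k.
Bind T := empty; substituting into the one remaining equation that mentions T gives: plus(pair(empty,A),pair(k,nil)) = plus(pair(empty,empty),pair(k,nil)).
Delete trivial equation k = k.
Decompose plus/2: pair(empty,A) = pair(empty,empty),  pair(k,nil) = pair(k,nil).
Decompose pair/2: empty = empty,  A = empty.
Delete trivial equation empty = empty.
Bind A := empty; no other remaining equation mentions A. Substituting into the earlier binding gives R := pair(nil,empty).
Delete trivial equation pair(k,nil) = pair(k,nil).
MGU = { R -> pair(nil,empty), T -> empty, A -> empty }, so R -> pair(nil,empty).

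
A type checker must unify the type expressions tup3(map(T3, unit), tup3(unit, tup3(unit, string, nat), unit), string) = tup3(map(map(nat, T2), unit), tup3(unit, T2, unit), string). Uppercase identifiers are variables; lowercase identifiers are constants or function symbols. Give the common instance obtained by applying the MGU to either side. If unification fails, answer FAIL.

Decompose tup3/3: map(T3, unit) = map(map(nat, T2), unit),  tup3(unit, tup3(unit, string, nat), unit) = tup3(unit, T2, unit),  string = string.
Decompose map/2: T3 = map(nat, T2),  unit = unit.
Bind T3 := map(nat, T2); no other remaining equation mentions T3.
Delete trivial equation unit = unit.
Decompose tup3/3: unit = unit,  tup3(unit, string, nat) = T2,  unit = unit.
Delete trivial equation unit = unit.
Bind T2 := tup3(unit, string, nat); no other remaining equation mentions T2. Substituting into the earlier binding gives T3 := map(nat, tup3(unit, string, nat)).
Delete trivial equation unit = unit.
Delete trivial equation string = string.
Applying the MGU to either side gives tup3(map(map(nat, tup3(unit, string, nat)), unit), tup3(unit, tup3(unit, string, nat), unit), string).

tup3(map(map(nat, tup3(unit, string, nat)), unit), tup3(unit, tup3(unit, string, nat), unit), string)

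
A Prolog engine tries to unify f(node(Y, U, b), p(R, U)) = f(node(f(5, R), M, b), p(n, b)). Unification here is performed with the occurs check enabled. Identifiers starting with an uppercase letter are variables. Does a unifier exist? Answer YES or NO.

Decompose f/2: node(Y, U, b) = node(f(5, R), M, b),  p(R, U) = p(n, b).
Decompose node/3: Y = f(5, R),  U = M,  b = b.
Bind Y := f(5, R); no other remaining equation mentions Y.
Bind U := M; substituting into the one remaining equation that mentions U gives: p(R, M) = p(n, b).
Delete trivial equation b = b.
Decompose p/2: R = n,  M = b.
Bind R := n; no other remaining equation mentions R. Substituting into the earlier binding gives Y := f(5, n).
Bind M := b. Substituting into the earlier binding gives U := b.
No equations remain and no clash or occurs-check failure arose, so a unifier exists.

YES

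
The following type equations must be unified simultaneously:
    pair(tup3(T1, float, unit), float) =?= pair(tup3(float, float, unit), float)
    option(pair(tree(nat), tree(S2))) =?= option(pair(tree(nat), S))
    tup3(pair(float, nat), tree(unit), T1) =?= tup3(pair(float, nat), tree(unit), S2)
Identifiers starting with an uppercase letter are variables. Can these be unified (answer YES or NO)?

YES

Decompose pair/2: tup3(T1, float, unit) =?= tup3(float, float, unit),  float =?= float.
Decompose tup3/3: T1 =?= float,  float =?= float,  unit =?= unit.
Bind T1 := float; substituting into the one remaining equation that mentions T1 gives: tup3(pair(float, nat), tree(unit), float) =?= tup3(pair(float, nat), tree(unit), S2).
Delete trivial equation float =?= float.
Delete trivial equation unit =?= unit.
Delete trivial equation float =?= float.
Decompose option/1: pair(tree(nat), tree(S2)) =?= pair(tree(nat), S).
Decompose pair/2: tree(nat) =?= tree(nat),  tree(S2) =?= S.
Delete trivial equation tree(nat) =?= tree(nat).
Bind S := tree(S2); no other remaining equation mentions S.
Decompose tup3/3: pair(float, nat) =?= pair(float, nat),  tree(unit) =?= tree(unit),  float =?= S2.
Delete trivial equation pair(float, nat) =?= pair(float, nat).
Delete trivial equation tree(unit) =?= tree(unit).
Bind S2 := float. Substituting into the earlier binding gives S := tree(float).
No equations remain and no clash or occurs-check failure arose, so a unifier exists.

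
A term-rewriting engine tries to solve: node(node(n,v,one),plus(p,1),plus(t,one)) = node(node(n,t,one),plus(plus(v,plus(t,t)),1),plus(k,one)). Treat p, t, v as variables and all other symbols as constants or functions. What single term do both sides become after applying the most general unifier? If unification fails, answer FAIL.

node(node(n,k,one),plus(plus(k,plus(k,k)),1),plus(k,one))

Decompose node/3: node(n,v,one) = node(n,t,one),  plus(p,1) = plus(plus(v,plus(t,t)),1),  plus(t,one) = plus(k,one).
Decompose node/3: n = n,  v = t,  one = one.
Delete trivial equation n = n.
Bind v := t; substituting into the one remaining equation that mentions v gives: plus(p,1) = plus(plus(t,plus(t,t)),1).
Delete trivial equation one = one.
Decompose plus/2: p = plus(t,plus(t,t)),  1 = 1.
Bind p := plus(t,plus(t,t)); no other remaining equation mentions p.
Delete trivial equation 1 = 1.
Decompose plus/2: t = k,  one = one.
Bind t := k; no other remaining equation mentions t. Substituting into the earlier bindings gives v := k, p := plus(k,plus(k,k)).
Delete trivial equation one = one.
Applying the MGU to either side gives node(node(n,k,one),plus(plus(k,plus(k,k)),1),plus(k,one)).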